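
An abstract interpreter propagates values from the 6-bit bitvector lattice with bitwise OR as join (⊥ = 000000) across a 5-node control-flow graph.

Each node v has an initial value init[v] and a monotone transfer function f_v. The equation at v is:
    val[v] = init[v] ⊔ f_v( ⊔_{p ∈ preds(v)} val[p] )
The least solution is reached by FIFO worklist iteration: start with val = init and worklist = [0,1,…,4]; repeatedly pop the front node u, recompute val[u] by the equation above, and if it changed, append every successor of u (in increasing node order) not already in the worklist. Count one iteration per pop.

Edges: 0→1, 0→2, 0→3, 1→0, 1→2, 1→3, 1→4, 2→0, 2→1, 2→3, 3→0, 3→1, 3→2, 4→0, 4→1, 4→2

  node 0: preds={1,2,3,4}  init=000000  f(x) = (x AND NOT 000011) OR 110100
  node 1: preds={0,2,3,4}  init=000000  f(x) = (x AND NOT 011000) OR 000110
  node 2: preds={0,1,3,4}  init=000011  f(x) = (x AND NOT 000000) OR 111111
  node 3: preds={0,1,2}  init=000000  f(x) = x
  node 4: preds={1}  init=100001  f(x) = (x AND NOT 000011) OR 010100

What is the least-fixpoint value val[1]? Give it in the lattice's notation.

100111

Trace (9 dequeues):
  [1] u=0 | in 100011 | out 110100 | prev 000000 | push {}
  [2] u=1 | in 110111 | out 100111 | prev 000000 | push {0}
  [3] u=2 | in 110111 | out 111111 | prev 000011 | push {1}
  [4] u=3 | in 111111 | out 111111 | prev 000000 | push {2}
  [5] u=4 | in 100111 | out 110101 | prev 100001 | push {}
  [6] u=0 | in 111111 | out 111100 | prev 110100 | push {3}
  [7] u=1 | in 111111 | out 100111 | ==
  [8] u=2 | in 111111 | out 111111 | ==
  [9] u=3 | in 111111 | out 111111 | ==

Converged values:
  [0] 111100
  [1] 100111
  [2] 111111
  [3] 111111
  [4] 110101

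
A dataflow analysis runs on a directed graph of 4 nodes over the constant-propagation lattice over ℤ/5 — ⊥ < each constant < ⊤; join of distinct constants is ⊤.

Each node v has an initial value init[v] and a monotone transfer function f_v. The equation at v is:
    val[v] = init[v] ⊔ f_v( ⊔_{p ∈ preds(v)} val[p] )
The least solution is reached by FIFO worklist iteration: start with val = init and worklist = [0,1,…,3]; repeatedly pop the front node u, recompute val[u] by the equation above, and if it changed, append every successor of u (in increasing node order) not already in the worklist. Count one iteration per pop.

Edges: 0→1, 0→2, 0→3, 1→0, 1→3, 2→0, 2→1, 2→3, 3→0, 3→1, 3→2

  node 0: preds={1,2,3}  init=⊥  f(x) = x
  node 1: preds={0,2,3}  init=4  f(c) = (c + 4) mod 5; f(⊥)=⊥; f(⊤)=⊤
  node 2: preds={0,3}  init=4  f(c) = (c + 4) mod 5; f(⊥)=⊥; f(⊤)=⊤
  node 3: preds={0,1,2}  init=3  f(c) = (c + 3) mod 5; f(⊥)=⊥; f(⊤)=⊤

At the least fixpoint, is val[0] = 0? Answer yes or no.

Trace (7 dequeues):
  [1] u=0 | in ⊤ | out ⊤ | prev ⊥ | push {}
  [2] u=1 | in ⊤ | out ⊤ | prev 4 | push {0}
  [3] u=2 | in ⊤ | out ⊤ | prev 4 | push {1}
  [4] u=3 | in ⊤ | out ⊤ | prev 3 | push {2}
  [5] u=0 | in ⊤ | out ⊤ | ==
  [6] u=1 | in ⊤ | out ⊤ | ==
  [7] u=2 | in ⊤ | out ⊤ | ==

Converged values:
  [0] ⊤
  [1] ⊤
  [2] ⊤
  [3] ⊤

no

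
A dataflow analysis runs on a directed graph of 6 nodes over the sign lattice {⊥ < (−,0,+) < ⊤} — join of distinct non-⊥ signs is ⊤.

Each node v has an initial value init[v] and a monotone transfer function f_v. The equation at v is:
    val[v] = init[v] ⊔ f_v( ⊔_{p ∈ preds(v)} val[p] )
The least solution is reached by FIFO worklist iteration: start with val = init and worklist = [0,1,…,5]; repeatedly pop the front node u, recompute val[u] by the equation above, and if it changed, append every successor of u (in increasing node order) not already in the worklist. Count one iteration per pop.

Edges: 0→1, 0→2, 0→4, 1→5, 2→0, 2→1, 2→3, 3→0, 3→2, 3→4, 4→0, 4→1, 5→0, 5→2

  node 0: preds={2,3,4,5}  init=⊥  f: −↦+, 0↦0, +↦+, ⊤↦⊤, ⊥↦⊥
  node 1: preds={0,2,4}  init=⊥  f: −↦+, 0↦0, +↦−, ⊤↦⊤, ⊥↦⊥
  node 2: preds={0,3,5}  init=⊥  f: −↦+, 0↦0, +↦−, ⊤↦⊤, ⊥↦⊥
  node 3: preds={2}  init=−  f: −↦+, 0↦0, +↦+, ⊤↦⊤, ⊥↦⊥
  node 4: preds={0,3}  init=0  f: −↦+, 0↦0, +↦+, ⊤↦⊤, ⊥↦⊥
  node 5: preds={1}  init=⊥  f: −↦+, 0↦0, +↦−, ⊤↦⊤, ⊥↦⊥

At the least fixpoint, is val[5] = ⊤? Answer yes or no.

yes

Trace (9 dequeues):
  [1] u=0 | in ⊤ | out ⊤ | prev ⊥ | push {}
  [2] u=1 | in ⊤ | out ⊤ | prev ⊥ | push {}
  [3] u=2 | in ⊤ | out ⊤ | prev ⊥ | push {0,1}
  [4] u=3 | in ⊤ | out ⊤ | prev − | push {2}
  [5] u=4 | in ⊤ | out ⊤ | prev 0 | push {}
  [6] u=5 | in ⊤ | out ⊤ | prev ⊥ | push {}
  [7] u=0 | in ⊤ | out ⊤ | ==
  [8] u=1 | in ⊤ | out ⊤ | ==
  [9] u=2 | in ⊤ | out ⊤ | ==

Converged values:
  [0] ⊤
  [1] ⊤
  [2] ⊤
  [3] ⊤
  [4] ⊤
  [5] ⊤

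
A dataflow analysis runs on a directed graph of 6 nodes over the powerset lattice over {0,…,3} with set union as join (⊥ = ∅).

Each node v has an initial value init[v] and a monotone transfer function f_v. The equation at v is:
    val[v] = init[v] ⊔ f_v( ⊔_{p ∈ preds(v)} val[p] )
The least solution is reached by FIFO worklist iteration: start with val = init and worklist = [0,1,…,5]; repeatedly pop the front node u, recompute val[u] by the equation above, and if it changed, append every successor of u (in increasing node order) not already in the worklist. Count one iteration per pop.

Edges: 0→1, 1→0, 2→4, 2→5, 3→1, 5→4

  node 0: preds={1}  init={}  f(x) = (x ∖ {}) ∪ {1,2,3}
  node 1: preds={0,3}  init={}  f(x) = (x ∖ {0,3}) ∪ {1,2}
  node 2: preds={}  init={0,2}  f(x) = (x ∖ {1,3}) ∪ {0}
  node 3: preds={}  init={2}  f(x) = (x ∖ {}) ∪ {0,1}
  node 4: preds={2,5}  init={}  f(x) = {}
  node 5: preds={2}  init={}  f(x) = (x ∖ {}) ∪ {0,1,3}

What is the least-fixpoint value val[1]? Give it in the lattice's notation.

Iteration log — 9 steps:
  step 1. node 0  ⊔preds={}  new={1,2,3}  old={}  +wl: 
  step 2. node 1  ⊔preds={1,2,3}  new={1,2}  old={}  +wl: 0
  step 3. node 2  ⊔preds={}  new={0,2}  stable
  step 4. node 3  ⊔preds={}  new={0,1,2}  old={2}  +wl: 1
  step 5. node 4  ⊔preds={0,2}  new={}  stable
  step 6. node 5  ⊔preds={0,2}  new={0,1,2,3}  old={}  +wl: 4
  step 7. node 0  ⊔preds={1,2}  new={1,2,3}  stable
  step 8. node 1  ⊔preds={0,1,2,3}  new={1,2}  stable
  step 9. node 4  ⊔preds={0,1,2,3}  new={}  stable

Least fixpoint reached:
  node 0: {1,2,3}
  node 1: {1,2}
  node 2: {0,2}
  node 3: {0,1,2}
  node 4: {}
  node 5: {0,1,2,3}

{1,2}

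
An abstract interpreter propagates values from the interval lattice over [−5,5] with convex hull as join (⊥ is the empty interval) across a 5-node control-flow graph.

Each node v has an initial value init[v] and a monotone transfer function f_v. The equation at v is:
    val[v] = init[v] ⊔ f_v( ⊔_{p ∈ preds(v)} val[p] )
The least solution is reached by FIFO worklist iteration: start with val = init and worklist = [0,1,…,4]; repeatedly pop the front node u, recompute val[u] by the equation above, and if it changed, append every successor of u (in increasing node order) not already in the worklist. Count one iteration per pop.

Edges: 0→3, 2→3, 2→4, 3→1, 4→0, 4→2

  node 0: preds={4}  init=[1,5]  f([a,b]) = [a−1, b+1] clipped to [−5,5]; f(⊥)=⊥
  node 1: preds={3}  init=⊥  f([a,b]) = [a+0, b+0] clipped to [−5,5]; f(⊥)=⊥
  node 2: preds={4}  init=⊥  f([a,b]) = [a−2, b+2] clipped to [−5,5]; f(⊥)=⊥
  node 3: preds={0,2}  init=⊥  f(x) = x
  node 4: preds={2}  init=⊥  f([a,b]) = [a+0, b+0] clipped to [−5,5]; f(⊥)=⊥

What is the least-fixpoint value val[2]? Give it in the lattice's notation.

⊥

Worklist (6 pops):
  #1 pop 0: in=⊥ → [1,5] (no change)
  #2 pop 1: in=⊥ → ⊥ (no change)
  #3 pop 2: in=⊥ → ⊥ (no change)
  #4 pop 3: in=[1,5] → [1,5] (was ⊥); enqueue [1]
  #5 pop 4: in=⊥ → ⊥ (no change)
  #6 pop 1: in=[1,5] → [1,5] (was ⊥); enqueue []

Fixpoint:
  val[0] = [1,5]
  val[1] = [1,5]
  val[2] = ⊥
  val[3] = [1,5]
  val[4] = ⊥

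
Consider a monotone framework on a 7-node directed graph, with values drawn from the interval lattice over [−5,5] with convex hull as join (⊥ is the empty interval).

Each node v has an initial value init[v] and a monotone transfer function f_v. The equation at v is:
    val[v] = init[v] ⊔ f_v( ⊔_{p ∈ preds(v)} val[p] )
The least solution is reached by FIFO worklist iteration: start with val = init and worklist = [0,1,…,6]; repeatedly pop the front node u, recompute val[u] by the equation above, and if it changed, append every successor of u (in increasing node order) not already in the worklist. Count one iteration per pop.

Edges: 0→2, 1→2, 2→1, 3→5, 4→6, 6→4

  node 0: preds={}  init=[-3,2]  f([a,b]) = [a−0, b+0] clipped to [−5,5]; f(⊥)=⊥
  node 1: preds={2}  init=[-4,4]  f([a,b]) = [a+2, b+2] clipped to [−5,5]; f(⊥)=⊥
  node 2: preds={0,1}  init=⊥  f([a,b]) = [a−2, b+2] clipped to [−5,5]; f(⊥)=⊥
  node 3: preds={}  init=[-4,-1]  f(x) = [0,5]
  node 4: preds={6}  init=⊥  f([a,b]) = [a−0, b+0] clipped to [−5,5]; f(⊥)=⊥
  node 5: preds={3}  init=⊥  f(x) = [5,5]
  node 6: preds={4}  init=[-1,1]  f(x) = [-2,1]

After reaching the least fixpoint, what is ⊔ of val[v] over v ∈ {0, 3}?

[-4,5]

Trace (11 dequeues):
  [1] u=0 | in ⊥ | out [-3,2] | ==
  [2] u=1 | in ⊥ | out [-4,4] | ==
  [3] u=2 | in [-4,4] | out [-5,5] | prev ⊥ | push {1}
  [4] u=3 | in ⊥ | out [-4,5] | prev [-4,-1] | push {}
  [5] u=4 | in [-1,1] | out [-1,1] | prev ⊥ | push {}
  [6] u=5 | in [-4,5] | out [5,5] | prev ⊥ | push {}
  [7] u=6 | in [-1,1] | out [-2,1] | prev [-1,1] | push {4}
  [8] u=1 | in [-5,5] | out [-4,5] | prev [-4,4] | push {2}
  [9] u=4 | in [-2,1] | out [-2,1] | prev [-1,1] | push {6}
  [10] u=2 | in [-4,5] | out [-5,5] | ==
  [11] u=6 | in [-2,1] | out [-2,1] | ==

Converged values:
  [0] [-3,2]
  [1] [-4,5]
  [2] [-5,5]
  [3] [-4,5]
  [4] [-2,1]
  [5] [5,5]
  [6] [-2,1]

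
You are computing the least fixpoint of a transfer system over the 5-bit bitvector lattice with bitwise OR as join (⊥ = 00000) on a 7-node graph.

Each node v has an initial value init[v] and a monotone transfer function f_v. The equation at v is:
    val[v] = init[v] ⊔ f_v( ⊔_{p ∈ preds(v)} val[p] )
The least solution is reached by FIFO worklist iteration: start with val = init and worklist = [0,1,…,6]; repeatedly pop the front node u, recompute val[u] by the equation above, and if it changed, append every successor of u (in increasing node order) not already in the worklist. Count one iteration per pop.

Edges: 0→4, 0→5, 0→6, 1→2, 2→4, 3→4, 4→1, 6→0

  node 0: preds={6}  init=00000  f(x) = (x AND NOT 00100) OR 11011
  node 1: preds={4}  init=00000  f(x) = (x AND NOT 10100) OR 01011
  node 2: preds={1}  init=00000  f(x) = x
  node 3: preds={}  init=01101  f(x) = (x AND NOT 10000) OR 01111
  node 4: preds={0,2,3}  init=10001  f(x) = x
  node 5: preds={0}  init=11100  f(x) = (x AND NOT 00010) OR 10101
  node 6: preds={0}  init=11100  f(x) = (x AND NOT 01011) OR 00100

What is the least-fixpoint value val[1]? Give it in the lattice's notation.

01011

Iteration log — 8 steps:
  step 1. node 0  ⊔preds=11100  new=11011  old=00000  +wl: 
  step 2. node 1  ⊔preds=10001  new=01011  old=00000  +wl: 
  step 3. node 2  ⊔preds=01011  new=01011  old=00000  +wl: 
  step 4. node 3  ⊔preds=00000  new=01111  old=01101  +wl: 
  step 5. node 4  ⊔preds=11111  new=11111  old=10001  +wl: 1
  step 6. node 5  ⊔preds=11011  new=11101  old=11100  +wl: 
  step 7. node 6  ⊔preds=11011  new=11100  stable
  step 8. node 1  ⊔preds=11111  new=01011  stable

Least fixpoint reached:
  node 0: 11011
  node 1: 01011
  node 2: 01011
  node 3: 01111
  node 4: 11111
  node 5: 11101
  node 6: 11100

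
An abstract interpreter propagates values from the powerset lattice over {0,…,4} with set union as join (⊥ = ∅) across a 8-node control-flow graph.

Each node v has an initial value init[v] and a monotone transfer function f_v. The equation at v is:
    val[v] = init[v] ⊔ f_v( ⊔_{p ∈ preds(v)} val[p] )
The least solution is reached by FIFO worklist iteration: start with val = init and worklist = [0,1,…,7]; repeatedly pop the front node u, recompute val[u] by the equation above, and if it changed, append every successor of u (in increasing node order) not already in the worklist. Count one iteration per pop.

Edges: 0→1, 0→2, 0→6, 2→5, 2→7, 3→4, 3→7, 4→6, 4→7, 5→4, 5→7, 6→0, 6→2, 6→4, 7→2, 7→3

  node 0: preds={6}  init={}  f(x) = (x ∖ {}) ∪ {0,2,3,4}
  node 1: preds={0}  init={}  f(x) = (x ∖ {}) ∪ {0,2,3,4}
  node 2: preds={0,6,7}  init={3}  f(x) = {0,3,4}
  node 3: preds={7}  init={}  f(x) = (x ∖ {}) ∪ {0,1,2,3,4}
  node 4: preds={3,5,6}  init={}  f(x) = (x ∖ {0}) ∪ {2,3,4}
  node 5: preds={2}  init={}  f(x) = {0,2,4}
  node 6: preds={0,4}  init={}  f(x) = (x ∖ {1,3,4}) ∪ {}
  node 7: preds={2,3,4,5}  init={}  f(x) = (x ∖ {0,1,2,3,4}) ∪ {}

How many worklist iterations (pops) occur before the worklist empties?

11

Trace (11 dequeues):
  [1] u=0 | in {} | out {0,2,3,4} | prev {} | push {}
  [2] u=1 | in {0,2,3,4} | out {0,2,3,4} | prev {} | push {}
  [3] u=2 | in {0,2,3,4} | out {0,3,4} | prev {3} | push {}
  [4] u=3 | in {} | out {0,1,2,3,4} | prev {} | push {}
  [5] u=4 | in {0,1,2,3,4} | out {1,2,3,4} | prev {} | push {}
  [6] u=5 | in {0,3,4} | out {0,2,4} | prev {} | push {4}
  [7] u=6 | in {0,1,2,3,4} | out {0,2} | prev {} | push {0,2}
  [8] u=7 | in {0,1,2,3,4} | out {} | ==
  [9] u=4 | in {0,1,2,3,4} | out {1,2,3,4} | ==
  [10] u=0 | in {0,2} | out {0,2,3,4} | ==
  [11] u=2 | in {0,2,3,4} | out {0,3,4} | ==

Converged values:
  [0] {0,2,3,4}
  [1] {0,2,3,4}
  [2] {0,3,4}
  [3] {0,1,2,3,4}
  [4] {1,2,3,4}
  [5] {0,2,4}
  [6] {0,2}
  [7] {}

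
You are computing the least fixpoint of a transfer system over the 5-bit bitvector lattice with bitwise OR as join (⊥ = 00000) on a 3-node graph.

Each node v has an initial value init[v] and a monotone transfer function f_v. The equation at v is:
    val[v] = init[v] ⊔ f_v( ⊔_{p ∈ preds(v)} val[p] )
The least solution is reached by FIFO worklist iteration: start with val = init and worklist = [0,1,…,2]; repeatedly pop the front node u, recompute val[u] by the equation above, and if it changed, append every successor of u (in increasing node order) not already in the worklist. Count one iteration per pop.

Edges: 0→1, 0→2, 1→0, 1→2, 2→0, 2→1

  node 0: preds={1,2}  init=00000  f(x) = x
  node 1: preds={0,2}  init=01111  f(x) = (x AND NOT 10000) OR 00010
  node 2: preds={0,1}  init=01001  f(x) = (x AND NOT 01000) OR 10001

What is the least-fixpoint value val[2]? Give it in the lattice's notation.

11111

Trace (6 dequeues):
  [1] u=0 | in 01111 | out 01111 | prev 00000 | push {}
  [2] u=1 | in 01111 | out 01111 | ==
  [3] u=2 | in 01111 | out 11111 | prev 01001 | push {0,1}
  [4] u=0 | in 11111 | out 11111 | prev 01111 | push {2}
  [5] u=1 | in 11111 | out 01111 | ==
  [6] u=2 | in 11111 | out 11111 | ==

Converged values:
  [0] 11111
  [1] 01111
  [2] 11111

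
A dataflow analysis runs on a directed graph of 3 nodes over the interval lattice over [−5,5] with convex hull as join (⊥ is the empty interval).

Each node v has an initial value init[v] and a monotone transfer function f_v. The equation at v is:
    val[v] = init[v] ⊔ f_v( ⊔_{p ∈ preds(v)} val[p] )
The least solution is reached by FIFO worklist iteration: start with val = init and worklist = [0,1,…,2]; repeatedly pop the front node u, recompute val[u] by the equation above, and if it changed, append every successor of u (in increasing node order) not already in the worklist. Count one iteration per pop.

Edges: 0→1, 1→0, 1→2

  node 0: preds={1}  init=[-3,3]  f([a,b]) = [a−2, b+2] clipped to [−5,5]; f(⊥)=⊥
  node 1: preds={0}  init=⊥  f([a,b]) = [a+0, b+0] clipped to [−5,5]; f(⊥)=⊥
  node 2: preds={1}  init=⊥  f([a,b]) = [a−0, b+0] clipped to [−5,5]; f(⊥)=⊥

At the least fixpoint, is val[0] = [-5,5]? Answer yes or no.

Iteration log — 7 steps:
  step 1. node 0  ⊔preds=⊥  new=[-3,3]  stable
  step 2. node 1  ⊔preds=[-3,3]  new=[-3,3]  old=⊥  +wl: 0
  step 3. node 2  ⊔preds=[-3,3]  new=[-3,3]  old=⊥  +wl: 
  step 4. node 0  ⊔preds=[-3,3]  new=[-5,5]  old=[-3,3]  +wl: 1
  step 5. node 1  ⊔preds=[-5,5]  new=[-5,5]  old=[-3,3]  +wl: 0,2
  step 6. node 0  ⊔preds=[-5,5]  new=[-5,5]  stable
  step 7. node 2  ⊔preds=[-5,5]  new=[-5,5]  old=[-3,3]  +wl: 

Least fixpoint reached:
  node 0: [-5,5]
  node 1: [-5,5]
  node 2: [-5,5]

yes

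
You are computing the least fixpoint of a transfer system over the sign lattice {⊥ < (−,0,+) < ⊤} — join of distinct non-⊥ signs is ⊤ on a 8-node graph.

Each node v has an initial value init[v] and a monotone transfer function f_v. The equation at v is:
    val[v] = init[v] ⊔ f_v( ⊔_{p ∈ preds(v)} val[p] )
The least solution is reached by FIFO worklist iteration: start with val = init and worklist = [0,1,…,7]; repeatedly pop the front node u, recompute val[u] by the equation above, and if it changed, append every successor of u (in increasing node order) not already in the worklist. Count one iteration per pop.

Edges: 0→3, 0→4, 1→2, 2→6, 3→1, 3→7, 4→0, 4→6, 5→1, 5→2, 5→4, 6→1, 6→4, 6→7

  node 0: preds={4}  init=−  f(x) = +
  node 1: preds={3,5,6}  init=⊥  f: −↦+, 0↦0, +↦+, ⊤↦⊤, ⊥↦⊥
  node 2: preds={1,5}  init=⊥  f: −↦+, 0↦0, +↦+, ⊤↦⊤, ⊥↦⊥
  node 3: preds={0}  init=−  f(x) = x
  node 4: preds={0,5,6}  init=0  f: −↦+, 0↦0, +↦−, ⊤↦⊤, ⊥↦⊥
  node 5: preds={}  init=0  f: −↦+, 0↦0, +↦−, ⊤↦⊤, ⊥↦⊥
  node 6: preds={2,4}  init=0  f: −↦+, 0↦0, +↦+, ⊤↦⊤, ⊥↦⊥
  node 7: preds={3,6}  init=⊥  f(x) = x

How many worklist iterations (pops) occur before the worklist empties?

11

Trace (11 dequeues):
  [1] u=0 | in 0 | out ⊤ | prev − | push {}
  [2] u=1 | in ⊤ | out ⊤ | prev ⊥ | push {}
  [3] u=2 | in ⊤ | out ⊤ | prev ⊥ | push {}
  [4] u=3 | in ⊤ | out ⊤ | prev − | push {1}
  [5] u=4 | in ⊤ | out ⊤ | prev 0 | push {0}
  [6] u=5 | in ⊥ | out 0 | ==
  [7] u=6 | in ⊤ | out ⊤ | prev 0 | push {4}
  [8] u=7 | in ⊤ | out ⊤ | prev ⊥ | push {}
  [9] u=1 | in ⊤ | out ⊤ | ==
  [10] u=0 | in ⊤ | out ⊤ | ==
  [11] u=4 | in ⊤ | out ⊤ | ==

Converged values:
  [0] ⊤
  [1] ⊤
  [2] ⊤
  [3] ⊤
  [4] ⊤
  [5] 0
  [6] ⊤
  [7] ⊤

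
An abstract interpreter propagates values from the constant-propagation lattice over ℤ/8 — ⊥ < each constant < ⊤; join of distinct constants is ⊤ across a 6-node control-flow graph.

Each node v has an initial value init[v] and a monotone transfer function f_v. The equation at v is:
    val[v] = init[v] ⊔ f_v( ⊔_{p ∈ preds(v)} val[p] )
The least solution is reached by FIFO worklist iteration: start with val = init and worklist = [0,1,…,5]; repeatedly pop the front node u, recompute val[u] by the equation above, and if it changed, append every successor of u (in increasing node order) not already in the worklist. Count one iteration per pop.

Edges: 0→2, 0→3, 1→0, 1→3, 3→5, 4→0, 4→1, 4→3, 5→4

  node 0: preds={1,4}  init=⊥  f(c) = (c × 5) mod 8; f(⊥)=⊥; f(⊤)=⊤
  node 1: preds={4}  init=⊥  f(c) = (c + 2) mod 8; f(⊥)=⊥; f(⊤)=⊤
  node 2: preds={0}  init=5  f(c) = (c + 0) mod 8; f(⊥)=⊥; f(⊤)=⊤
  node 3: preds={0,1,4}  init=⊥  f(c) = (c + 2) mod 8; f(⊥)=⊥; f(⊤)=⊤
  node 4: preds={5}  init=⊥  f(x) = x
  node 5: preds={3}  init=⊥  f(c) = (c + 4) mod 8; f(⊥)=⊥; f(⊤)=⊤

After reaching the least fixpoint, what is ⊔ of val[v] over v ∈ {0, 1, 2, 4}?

Worklist (6 pops):
  #1 pop 0: in=⊥ → ⊥ (no change)
  #2 pop 1: in=⊥ → ⊥ (no change)
  #3 pop 2: in=⊥ → 5 (no change)
  #4 pop 3: in=⊥ → ⊥ (no change)
  #5 pop 4: in=⊥ → ⊥ (no change)
  #6 pop 5: in=⊥ → ⊥ (no change)

Fixpoint:
  val[0] = ⊥
  val[1] = ⊥
  val[2] = 5
  val[3] = ⊥
  val[4] = ⊥
  val[5] = ⊥

5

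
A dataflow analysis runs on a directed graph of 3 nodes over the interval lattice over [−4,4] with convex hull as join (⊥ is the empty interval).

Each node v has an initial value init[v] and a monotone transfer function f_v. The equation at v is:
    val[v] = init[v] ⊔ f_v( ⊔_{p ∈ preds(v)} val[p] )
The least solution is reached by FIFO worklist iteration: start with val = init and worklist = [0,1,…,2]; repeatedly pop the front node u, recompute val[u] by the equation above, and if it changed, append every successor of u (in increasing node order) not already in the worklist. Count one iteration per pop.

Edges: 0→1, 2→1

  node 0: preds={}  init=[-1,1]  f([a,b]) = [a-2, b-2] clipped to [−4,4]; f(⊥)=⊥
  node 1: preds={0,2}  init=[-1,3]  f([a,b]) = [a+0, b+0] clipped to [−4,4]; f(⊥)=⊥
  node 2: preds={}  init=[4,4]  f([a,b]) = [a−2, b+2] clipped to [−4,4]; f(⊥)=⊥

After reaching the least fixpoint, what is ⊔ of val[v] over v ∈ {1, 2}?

Trace (3 dequeues):
  [1] u=0 | in ⊥ | out [-1,1] | ==
  [2] u=1 | in [-1,4] | out [-1,4] | prev [-1,3] | push {}
  [3] u=2 | in ⊥ | out [4,4] | ==

Converged values:
  [0] [-1,1]
  [1] [-1,4]
  [2] [4,4]

[-1,4]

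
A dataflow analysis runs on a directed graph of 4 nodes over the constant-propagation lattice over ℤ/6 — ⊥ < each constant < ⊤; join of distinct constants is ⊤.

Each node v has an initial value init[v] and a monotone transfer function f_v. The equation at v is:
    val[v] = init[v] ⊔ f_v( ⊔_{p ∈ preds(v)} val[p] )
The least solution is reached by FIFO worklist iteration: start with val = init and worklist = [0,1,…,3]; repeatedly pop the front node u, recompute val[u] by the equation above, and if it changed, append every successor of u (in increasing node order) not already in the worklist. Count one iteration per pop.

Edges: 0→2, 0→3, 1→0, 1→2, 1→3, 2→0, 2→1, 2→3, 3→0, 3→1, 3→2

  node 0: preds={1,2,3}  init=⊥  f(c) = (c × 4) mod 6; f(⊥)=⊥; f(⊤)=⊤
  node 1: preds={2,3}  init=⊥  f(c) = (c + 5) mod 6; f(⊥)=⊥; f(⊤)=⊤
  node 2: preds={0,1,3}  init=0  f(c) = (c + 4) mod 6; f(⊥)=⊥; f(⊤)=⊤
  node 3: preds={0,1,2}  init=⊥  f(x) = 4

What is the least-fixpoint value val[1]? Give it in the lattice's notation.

⊤

Trace (9 dequeues):
  [1] u=0 | in 0 | out 0 | prev ⊥ | push {}
  [2] u=1 | in 0 | out 5 | prev ⊥ | push {0}
  [3] u=2 | in ⊤ | out ⊤ | prev 0 | push {1}
  [4] u=3 | in ⊤ | out 4 | prev ⊥ | push {2}
  [5] u=0 | in ⊤ | out ⊤ | prev 0 | push {3}
  [6] u=1 | in ⊤ | out ⊤ | prev 5 | push {0}
  [7] u=2 | in ⊤ | out ⊤ | ==
  [8] u=3 | in ⊤ | out 4 | ==
  [9] u=0 | in ⊤ | out ⊤ | ==

Converged values:
  [0] ⊤
  [1] ⊤
  [2] ⊤
  [3] 4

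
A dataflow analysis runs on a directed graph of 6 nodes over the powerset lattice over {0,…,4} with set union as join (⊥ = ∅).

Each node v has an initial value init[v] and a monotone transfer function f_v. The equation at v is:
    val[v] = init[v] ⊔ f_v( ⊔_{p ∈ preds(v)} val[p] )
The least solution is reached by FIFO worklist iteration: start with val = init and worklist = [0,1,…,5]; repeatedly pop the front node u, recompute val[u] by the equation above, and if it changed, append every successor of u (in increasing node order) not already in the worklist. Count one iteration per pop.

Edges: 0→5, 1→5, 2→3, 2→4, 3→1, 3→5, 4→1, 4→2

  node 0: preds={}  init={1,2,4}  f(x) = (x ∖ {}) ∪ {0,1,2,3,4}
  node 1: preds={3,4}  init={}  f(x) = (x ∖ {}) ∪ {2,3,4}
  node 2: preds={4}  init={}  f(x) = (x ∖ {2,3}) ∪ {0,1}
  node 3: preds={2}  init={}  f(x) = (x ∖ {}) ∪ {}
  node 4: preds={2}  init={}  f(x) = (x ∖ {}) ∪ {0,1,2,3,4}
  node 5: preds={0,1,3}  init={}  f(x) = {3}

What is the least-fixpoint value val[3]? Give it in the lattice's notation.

{0,1,4}

Trace (13 dequeues):
  [1] u=0 | in {} | out {0,1,2,3,4} | prev {1,2,4} | push {}
  [2] u=1 | in {} | out {2,3,4} | prev {} | push {}
  [3] u=2 | in {} | out {0,1} | prev {} | push {}
  [4] u=3 | in {0,1} | out {0,1} | prev {} | push {1}
  [5] u=4 | in {0,1} | out {0,1,2,3,4} | prev {} | push {2}
  [6] u=5 | in {0,1,2,3,4} | out {3} | prev {} | push {}
  [7] u=1 | in {0,1,2,3,4} | out {0,1,2,3,4} | prev {2,3,4} | push {5}
  [8] u=2 | in {0,1,2,3,4} | out {0,1,4} | prev {0,1} | push {3,4}
  [9] u=5 | in {0,1,2,3,4} | out {3} | ==
  [10] u=3 | in {0,1,4} | out {0,1,4} | prev {0,1} | push {1,5}
  [11] u=4 | in {0,1,4} | out {0,1,2,3,4} | ==
  [12] u=1 | in {0,1,2,3,4} | out {0,1,2,3,4} | ==
  [13] u=5 | in {0,1,2,3,4} | out {3} | ==

Converged values:
  [0] {0,1,2,3,4}
  [1] {0,1,2,3,4}
  [2] {0,1,4}
  [3] {0,1,4}
  [4] {0,1,2,3,4}
  [5] {3}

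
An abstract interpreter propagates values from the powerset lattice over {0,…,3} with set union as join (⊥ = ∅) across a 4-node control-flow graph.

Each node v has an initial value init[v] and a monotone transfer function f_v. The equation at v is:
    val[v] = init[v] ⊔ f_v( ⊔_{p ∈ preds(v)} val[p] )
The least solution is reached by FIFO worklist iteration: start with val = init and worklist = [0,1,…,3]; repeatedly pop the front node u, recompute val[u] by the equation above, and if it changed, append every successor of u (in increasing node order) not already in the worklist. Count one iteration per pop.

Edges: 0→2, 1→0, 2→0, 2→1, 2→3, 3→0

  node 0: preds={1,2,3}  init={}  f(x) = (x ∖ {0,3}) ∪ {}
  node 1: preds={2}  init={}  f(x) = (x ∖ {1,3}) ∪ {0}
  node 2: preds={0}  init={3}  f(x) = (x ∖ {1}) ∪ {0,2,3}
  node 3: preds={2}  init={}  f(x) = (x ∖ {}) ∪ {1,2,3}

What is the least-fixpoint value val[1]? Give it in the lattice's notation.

{0,2}

Iteration log — 8 steps:
  step 1. node 0  ⊔preds={3}  new={}  stable
  step 2. node 1  ⊔preds={3}  new={0}  old={}  +wl: 0
  step 3. node 2  ⊔preds={}  new={0,2,3}  old={3}  +wl: 1
  step 4. node 3  ⊔preds={0,2,3}  new={0,1,2,3}  old={}  +wl: 
  step 5. node 0  ⊔preds={0,1,2,3}  new={1,2}  old={}  +wl: 2
  step 6. node 1  ⊔preds={0,2,3}  new={0,2}  old={0}  +wl: 0
  step 7. node 2  ⊔preds={1,2}  new={0,2,3}  stable
  step 8. node 0  ⊔preds={0,1,2,3}  new={1,2}  stable

Least fixpoint reached:
  node 0: {1,2}
  node 1: {0,2}
  node 2: {0,2,3}
  node 3: {0,1,2,3}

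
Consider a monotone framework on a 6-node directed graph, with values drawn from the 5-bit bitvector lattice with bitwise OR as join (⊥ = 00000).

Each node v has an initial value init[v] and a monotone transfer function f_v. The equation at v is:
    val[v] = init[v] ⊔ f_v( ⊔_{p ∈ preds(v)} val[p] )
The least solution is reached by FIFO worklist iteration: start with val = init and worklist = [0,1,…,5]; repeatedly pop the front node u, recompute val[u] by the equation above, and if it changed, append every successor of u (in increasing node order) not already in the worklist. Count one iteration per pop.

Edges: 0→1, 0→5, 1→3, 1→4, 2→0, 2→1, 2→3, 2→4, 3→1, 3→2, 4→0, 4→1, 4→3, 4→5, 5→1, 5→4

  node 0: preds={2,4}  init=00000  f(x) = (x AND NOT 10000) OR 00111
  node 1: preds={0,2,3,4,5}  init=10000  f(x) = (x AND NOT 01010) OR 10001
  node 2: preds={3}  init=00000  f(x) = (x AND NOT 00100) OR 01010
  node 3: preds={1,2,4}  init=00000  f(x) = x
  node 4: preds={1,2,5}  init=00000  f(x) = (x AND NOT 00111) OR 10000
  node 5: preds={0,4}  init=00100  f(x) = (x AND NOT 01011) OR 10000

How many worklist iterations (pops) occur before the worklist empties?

14

Iteration log — 14 steps:
  step 1. node 0  ⊔preds=00000  new=00111  old=00000  +wl: 
  step 2. node 1  ⊔preds=00111  new=10101  old=10000  +wl: 
  step 3. node 2  ⊔preds=00000  new=01010  old=00000  +wl: 0,1
  step 4. node 3  ⊔preds=11111  new=11111  old=00000  +wl: 2
  step 5. node 4  ⊔preds=11111  new=11000  old=00000  +wl: 3
  step 6. node 5  ⊔preds=11111  new=10100  old=00100  +wl: 4
  step 7. node 0  ⊔preds=11010  new=01111  old=00111  +wl: 5
  step 8. node 1  ⊔preds=11111  new=10101  stable
  step 9. node 2  ⊔preds=11111  new=11011  old=01010  +wl: 0,1
  step 10. node 3  ⊔preds=11111  new=11111  stable
  step 11. node 4  ⊔preds=11111  new=11000  stable
  step 12. node 5  ⊔preds=11111  new=10100  stable
  step 13. node 0  ⊔preds=11011  new=01111  stable
  step 14. node 1  ⊔preds=11111  new=10101  stable

Least fixpoint reached:
  node 0: 01111
  node 1: 10101
  node 2: 11011
  node 3: 11111
  node 4: 11000
  node 5: 10100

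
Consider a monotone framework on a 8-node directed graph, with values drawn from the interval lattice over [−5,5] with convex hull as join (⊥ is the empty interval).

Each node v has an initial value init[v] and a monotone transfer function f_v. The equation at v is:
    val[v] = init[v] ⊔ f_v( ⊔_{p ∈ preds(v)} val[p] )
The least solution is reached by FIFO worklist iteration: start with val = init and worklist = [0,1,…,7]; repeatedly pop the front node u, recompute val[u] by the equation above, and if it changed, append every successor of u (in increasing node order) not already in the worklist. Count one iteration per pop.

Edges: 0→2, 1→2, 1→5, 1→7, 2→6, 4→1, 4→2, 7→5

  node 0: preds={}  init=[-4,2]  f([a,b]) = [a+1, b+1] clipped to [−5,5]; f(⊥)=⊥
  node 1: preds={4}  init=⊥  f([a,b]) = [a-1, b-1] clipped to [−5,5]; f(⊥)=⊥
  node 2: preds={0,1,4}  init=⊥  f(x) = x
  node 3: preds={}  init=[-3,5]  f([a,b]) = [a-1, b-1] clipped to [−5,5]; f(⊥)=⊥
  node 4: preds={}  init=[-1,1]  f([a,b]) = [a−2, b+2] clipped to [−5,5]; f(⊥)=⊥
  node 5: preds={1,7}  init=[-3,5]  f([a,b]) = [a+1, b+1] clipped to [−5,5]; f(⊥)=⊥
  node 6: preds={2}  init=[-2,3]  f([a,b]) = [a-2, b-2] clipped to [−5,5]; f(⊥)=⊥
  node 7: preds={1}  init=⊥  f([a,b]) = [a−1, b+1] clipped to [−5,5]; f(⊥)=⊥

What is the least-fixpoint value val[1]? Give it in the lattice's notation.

Iteration log — 9 steps:
  step 1. node 0  ⊔preds=⊥  new=[-4,2]  stable
  step 2. node 1  ⊔preds=[-1,1]  new=[-2,0]  old=⊥  +wl: 
  step 3. node 2  ⊔preds=[-4,2]  new=[-4,2]  old=⊥  +wl: 
  step 4. node 3  ⊔preds=⊥  new=[-3,5]  stable
  step 5. node 4  ⊔preds=⊥  new=[-1,1]  stable
  step 6. node 5  ⊔preds=[-2,0]  new=[-3,5]  stable
  step 7. node 6  ⊔preds=[-4,2]  new=[-5,3]  old=[-2,3]  +wl: 
  step 8. node 7  ⊔preds=[-2,0]  new=[-3,1]  old=⊥  +wl: 5
  step 9. node 5  ⊔preds=[-3,1]  new=[-3,5]  stable

Least fixpoint reached:
  node 0: [-4,2]
  node 1: [-2,0]
  node 2: [-4,2]
  node 3: [-3,5]
  node 4: [-1,1]
  node 5: [-3,5]
  node 6: [-5,3]
  node 7: [-3,1]

[-2,0]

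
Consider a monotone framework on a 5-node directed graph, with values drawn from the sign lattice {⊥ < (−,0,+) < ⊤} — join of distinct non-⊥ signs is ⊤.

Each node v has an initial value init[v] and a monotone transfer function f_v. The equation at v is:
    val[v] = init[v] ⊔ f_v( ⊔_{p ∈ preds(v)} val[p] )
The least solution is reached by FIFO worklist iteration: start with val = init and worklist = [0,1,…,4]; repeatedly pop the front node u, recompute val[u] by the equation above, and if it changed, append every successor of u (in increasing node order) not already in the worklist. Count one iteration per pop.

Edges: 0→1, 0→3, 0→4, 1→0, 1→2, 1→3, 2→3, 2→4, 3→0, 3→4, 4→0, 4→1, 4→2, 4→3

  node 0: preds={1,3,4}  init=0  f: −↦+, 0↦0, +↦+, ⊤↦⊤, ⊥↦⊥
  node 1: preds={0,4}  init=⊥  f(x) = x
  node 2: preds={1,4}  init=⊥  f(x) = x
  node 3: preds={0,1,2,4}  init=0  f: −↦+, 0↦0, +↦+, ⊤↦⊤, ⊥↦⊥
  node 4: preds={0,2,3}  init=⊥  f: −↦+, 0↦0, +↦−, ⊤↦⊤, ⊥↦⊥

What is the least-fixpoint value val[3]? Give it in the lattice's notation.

0

Trace (9 dequeues):
  [1] u=0 | in 0 | out 0 | ==
  [2] u=1 | in 0 | out 0 | prev ⊥ | push {0}
  [3] u=2 | in 0 | out 0 | prev ⊥ | push {}
  [4] u=3 | in 0 | out 0 | ==
  [5] u=4 | in 0 | out 0 | prev ⊥ | push {1,2,3}
  [6] u=0 | in 0 | out 0 | ==
  [7] u=1 | in 0 | out 0 | ==
  [8] u=2 | in 0 | out 0 | ==
  [9] u=3 | in 0 | out 0 | ==

Converged values:
  [0] 0
  [1] 0
  [2] 0
  [3] 0
  [4] 0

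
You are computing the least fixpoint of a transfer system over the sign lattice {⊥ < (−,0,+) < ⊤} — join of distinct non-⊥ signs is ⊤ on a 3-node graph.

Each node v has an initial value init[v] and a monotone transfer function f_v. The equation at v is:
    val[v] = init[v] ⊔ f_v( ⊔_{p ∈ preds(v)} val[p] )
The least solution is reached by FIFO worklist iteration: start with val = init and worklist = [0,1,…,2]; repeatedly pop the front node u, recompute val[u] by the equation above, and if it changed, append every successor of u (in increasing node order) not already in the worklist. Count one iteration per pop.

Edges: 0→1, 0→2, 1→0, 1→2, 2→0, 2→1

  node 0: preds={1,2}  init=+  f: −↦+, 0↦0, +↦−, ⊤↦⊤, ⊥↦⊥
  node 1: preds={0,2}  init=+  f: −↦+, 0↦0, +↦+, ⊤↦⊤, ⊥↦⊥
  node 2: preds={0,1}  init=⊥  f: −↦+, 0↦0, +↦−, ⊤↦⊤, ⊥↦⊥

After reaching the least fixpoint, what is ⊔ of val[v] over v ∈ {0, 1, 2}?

Trace (5 dequeues):
  [1] u=0 | in + | out ⊤ | prev + | push {}
  [2] u=1 | in ⊤ | out ⊤ | prev + | push {0}
  [3] u=2 | in ⊤ | out ⊤ | prev ⊥ | push {1}
  [4] u=0 | in ⊤ | out ⊤ | ==
  [5] u=1 | in ⊤ | out ⊤ | ==

Converged values:
  [0] ⊤
  [1] ⊤
  [2] ⊤

⊤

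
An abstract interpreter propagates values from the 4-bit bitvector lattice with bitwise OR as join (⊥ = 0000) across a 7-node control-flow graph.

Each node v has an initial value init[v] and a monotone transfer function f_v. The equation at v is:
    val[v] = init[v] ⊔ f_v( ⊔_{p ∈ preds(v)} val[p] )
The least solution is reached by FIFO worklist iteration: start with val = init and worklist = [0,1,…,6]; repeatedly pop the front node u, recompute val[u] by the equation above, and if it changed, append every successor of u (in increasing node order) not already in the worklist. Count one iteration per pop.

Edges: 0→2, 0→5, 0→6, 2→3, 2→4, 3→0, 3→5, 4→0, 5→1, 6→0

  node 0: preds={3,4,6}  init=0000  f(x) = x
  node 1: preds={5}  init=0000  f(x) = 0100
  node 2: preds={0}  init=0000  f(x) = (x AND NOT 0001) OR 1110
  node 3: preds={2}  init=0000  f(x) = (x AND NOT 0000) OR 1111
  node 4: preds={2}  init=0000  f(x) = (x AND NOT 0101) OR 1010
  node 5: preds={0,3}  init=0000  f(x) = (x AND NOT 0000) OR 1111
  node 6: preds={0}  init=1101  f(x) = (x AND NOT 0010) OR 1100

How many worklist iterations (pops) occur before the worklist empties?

Iteration log — 12 steps:
  step 1. node 0  ⊔preds=1101  new=1101  old=0000  +wl: 
  step 2. node 1  ⊔preds=0000  new=0100  old=0000  +wl: 
  step 3. node 2  ⊔preds=1101  new=1110  old=0000  +wl: 
  step 4. node 3  ⊔preds=1110  new=1111  old=0000  +wl: 0
  step 5. node 4  ⊔preds=1110  new=1010  old=0000  +wl: 
  step 6. node 5  ⊔preds=1111  new=1111  old=0000  +wl: 1
  step 7. node 6  ⊔preds=1101  new=1101  stable
  step 8. node 0  ⊔preds=1111  new=1111  old=1101  +wl: 2,5,6
  step 9. node 1  ⊔preds=1111  new=0100  stable
  step 10. node 2  ⊔preds=1111  new=1110  stable
  step 11. node 5  ⊔preds=1111  new=1111  stable
  step 12. node 6  ⊔preds=1111  new=1101  stable

Least fixpoint reached:
  node 0: 1111
  node 1: 0100
  node 2: 1110
  node 3: 1111
  node 4: 1010
  node 5: 1111
  node 6: 1101

12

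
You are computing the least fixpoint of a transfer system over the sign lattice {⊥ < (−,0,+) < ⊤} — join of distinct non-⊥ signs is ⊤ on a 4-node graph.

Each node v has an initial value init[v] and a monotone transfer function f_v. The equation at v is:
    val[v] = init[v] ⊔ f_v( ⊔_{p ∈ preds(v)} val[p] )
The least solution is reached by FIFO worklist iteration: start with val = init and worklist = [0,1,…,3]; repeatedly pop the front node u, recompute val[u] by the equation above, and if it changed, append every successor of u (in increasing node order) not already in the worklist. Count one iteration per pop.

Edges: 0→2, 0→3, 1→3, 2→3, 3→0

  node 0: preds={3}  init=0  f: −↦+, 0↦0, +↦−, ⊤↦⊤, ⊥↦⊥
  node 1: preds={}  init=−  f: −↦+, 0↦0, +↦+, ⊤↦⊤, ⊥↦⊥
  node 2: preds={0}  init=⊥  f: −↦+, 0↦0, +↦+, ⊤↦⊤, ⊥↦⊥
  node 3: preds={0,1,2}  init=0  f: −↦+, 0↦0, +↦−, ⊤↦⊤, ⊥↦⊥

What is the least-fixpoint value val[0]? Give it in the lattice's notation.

⊤

Iteration log — 7 steps:
  step 1. node 0  ⊔preds=0  new=0  stable
  step 2. node 1  ⊔preds=⊥  new=−  stable
  step 3. node 2  ⊔preds=0  new=0  old=⊥  +wl: 
  step 4. node 3  ⊔preds=⊤  new=⊤  old=0  +wl: 0
  step 5. node 0  ⊔preds=⊤  new=⊤  old=0  +wl: 2,3
  step 6. node 2  ⊔preds=⊤  new=⊤  old=0  +wl: 
  step 7. node 3  ⊔preds=⊤  new=⊤  stable

Least fixpoint reached:
  node 0: ⊤
  node 1: −
  node 2: ⊤
  node 3: ⊤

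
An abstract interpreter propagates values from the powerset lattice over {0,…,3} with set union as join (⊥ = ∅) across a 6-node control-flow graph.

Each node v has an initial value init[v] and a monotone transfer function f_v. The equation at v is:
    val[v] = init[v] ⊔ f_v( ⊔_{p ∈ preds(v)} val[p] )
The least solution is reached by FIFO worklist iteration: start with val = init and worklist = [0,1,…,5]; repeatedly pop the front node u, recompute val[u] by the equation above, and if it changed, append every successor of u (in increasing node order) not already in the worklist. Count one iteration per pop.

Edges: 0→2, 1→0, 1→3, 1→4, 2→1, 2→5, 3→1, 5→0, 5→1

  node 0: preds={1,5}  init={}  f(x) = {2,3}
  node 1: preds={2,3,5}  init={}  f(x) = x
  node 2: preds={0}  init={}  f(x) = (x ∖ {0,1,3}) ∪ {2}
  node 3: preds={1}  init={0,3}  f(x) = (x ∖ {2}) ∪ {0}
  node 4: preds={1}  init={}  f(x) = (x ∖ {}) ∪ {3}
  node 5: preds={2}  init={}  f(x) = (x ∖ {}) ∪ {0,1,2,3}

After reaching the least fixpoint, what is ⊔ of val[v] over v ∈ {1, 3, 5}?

Worklist (12 pops):
  #1 pop 0: in={} → {2,3} (was {}); enqueue []
  #2 pop 1: in={0,3} → {0,3} (was {}); enqueue [0]
  #3 pop 2: in={2,3} → {2} (was {}); enqueue [1]
  #4 pop 3: in={0,3} → {0,3} (no change)
  #5 pop 4: in={0,3} → {0,3} (was {}); enqueue []
  #6 pop 5: in={2} → {0,1,2,3} (was {}); enqueue []
  #7 pop 0: in={0,1,2,3} → {2,3} (no change)
  #8 pop 1: in={0,1,2,3} → {0,1,2,3} (was {0,3}); enqueue [0,3,4]
  #9 pop 0: in={0,1,2,3} → {2,3} (no change)
  #10 pop 3: in={0,1,2,3} → {0,1,3} (was {0,3}); enqueue [1]
  #11 pop 4: in={0,1,2,3} → {0,1,2,3} (was {0,3}); enqueue []
  #12 pop 1: in={0,1,2,3} → {0,1,2,3} (no change)

Fixpoint:
  val[0] = {2,3}
  val[1] = {0,1,2,3}
  val[2] = {2}
  val[3] = {0,1,3}
  val[4] = {0,1,2,3}
  val[5] = {0,1,2,3}

{0,1,2,3}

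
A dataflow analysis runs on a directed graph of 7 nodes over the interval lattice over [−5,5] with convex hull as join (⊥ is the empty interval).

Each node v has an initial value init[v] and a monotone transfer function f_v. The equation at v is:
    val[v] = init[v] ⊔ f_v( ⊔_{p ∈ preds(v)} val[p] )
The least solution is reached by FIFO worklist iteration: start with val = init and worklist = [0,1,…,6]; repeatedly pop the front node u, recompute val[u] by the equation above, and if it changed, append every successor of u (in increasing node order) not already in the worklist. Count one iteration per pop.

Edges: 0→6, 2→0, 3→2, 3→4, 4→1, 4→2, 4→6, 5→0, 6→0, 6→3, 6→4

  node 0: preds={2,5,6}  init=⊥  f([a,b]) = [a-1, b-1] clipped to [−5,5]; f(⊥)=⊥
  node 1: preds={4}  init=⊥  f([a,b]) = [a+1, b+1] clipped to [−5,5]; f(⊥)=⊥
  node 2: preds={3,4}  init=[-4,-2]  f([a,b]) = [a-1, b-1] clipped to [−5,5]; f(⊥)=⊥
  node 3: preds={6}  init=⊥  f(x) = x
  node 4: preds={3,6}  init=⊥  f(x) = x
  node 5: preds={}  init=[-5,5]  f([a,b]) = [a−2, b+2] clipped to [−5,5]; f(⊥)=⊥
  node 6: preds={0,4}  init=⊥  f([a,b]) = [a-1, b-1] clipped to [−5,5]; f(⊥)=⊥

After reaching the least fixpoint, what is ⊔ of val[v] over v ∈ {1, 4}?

Iteration log — 14 steps:
  step 1. node 0  ⊔preds=[-5,5]  new=[-5,4]  old=⊥  +wl: 
  step 2. node 1  ⊔preds=⊥  new=⊥  stable
  step 3. node 2  ⊔preds=⊥  new=[-4,-2]  stable
  step 4. node 3  ⊔preds=⊥  new=⊥  stable
  step 5. node 4  ⊔preds=⊥  new=⊥  stable
  step 6. node 5  ⊔preds=⊥  new=[-5,5]  stable
  step 7. node 6  ⊔preds=[-5,4]  new=[-5,3]  old=⊥  +wl: 0,3,4
  step 8. node 0  ⊔preds=[-5,5]  new=[-5,4]  stable
  step 9. node 3  ⊔preds=[-5,3]  new=[-5,3]  old=⊥  +wl: 2
  step 10. node 4  ⊔preds=[-5,3]  new=[-5,3]  old=⊥  +wl: 1,6
  step 11. node 2  ⊔preds=[-5,3]  new=[-5,2]  old=[-4,-2]  +wl: 0
  step 12. node 1  ⊔preds=[-5,3]  new=[-4,4]  old=⊥  +wl: 
  step 13. node 6  ⊔preds=[-5,4]  new=[-5,3]  stable
  step 14. node 0  ⊔preds=[-5,5]  new=[-5,4]  stable

Least fixpoint reached:
  node 0: [-5,4]
  node 1: [-4,4]
  node 2: [-5,2]
  node 3: [-5,3]
  node 4: [-5,3]
  node 5: [-5,5]
  node 6: [-5,3]

[-5,4]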